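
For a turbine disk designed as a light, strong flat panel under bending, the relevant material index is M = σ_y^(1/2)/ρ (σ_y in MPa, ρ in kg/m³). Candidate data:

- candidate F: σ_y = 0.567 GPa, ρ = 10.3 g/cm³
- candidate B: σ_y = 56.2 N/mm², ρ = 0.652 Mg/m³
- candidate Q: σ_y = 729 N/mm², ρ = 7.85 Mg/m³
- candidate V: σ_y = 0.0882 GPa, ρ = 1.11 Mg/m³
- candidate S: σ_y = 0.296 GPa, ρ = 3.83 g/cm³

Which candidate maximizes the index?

After converting to SI:
  candidate F: σ_y = 567.0 MPa, ρ = 10300 kg/m³
  candidate B: σ_y = 56.20 MPa, ρ = 652.0 kg/m³
  candidate Q: σ_y = 729.0 MPa, ρ = 7850 kg/m³
  candidate V: σ_y = 88.20 MPa, ρ = 1110 kg/m³
  candidate S: σ_y = 296.0 MPa, ρ = 3830 kg/m³
  candidate B: M = 11.5×10⁻³
  candidate V: M = 8.46×10⁻³
  candidate S: M = 4.49×10⁻³
  candidate Q: M = 3.44×10⁻³
  candidate F: M = 2.31×10⁻³
Candidate B has the largest M.

candidate B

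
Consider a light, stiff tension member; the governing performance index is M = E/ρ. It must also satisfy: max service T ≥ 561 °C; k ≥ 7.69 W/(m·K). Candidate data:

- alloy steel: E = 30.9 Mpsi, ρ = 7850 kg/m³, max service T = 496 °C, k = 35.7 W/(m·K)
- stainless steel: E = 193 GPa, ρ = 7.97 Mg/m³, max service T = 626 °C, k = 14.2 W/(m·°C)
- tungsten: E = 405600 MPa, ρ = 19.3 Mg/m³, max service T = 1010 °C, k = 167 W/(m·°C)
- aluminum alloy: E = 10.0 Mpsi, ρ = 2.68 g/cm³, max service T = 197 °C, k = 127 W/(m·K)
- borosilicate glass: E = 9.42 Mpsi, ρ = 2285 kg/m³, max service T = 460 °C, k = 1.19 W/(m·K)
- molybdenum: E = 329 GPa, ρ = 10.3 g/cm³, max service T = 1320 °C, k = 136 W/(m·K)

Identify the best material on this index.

Screen on constraints: max service T ≥ 561 °C; k ≥ 7.69 W/(m·K). Survivors: stainless steel, tungsten, molybdenum.
Convert each candidate to consistent units, then evaluate M:
  stainless steel: E = 193.0 GPa, ρ = 7970 kg/m³
  tungsten: E = 405.6 GPa, ρ = 19300 kg/m³
  molybdenum: E = 329.0 GPa, ρ = 10300 kg/m³
  molybdenum: M = 31.9 MN·m/kg
  stainless steel: M = 24.2 MN·m/kg
  tungsten: M = 21.0 MN·m/kg
Molybdenum ranks first.

molybdenum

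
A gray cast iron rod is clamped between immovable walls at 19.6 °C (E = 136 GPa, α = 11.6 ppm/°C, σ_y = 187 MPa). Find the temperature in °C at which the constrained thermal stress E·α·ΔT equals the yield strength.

138 °C

E·α·ΔT = 187.0 MPa ⇒ ΔT = 187.0 / (136.0×10³ × 11.6×10⁻⁶) = 118.5 K.
T = 19.6 + 118.5 = 138.1 °C.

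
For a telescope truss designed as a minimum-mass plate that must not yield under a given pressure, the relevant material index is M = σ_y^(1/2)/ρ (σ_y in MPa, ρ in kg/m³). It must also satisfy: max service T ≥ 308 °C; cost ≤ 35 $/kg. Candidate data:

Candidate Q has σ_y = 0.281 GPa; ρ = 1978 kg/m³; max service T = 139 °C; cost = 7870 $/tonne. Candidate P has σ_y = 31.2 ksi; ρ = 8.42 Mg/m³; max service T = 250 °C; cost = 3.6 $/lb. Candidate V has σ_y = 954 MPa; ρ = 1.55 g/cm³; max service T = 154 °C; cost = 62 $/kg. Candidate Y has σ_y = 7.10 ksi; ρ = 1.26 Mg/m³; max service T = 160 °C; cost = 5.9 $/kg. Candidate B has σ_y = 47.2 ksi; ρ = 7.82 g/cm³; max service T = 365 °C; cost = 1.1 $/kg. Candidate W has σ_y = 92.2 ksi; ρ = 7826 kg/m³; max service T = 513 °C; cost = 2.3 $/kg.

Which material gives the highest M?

candidate W

Screen on constraints: max service T ≥ 308 °C; cost ≤ 35 $/kg. Survivors: candidate B, candidate W.
Putting every candidate on a common basis:
  candidate B: σ_y = 325.4 MPa, ρ = 7820 kg/m³
  candidate W: σ_y = 635.7 MPa, ρ = 7826 kg/m³
  candidate W: M = 3.22×10⁻³
  candidate B: M = 2.31×10⁻³
Candidate W has the largest M.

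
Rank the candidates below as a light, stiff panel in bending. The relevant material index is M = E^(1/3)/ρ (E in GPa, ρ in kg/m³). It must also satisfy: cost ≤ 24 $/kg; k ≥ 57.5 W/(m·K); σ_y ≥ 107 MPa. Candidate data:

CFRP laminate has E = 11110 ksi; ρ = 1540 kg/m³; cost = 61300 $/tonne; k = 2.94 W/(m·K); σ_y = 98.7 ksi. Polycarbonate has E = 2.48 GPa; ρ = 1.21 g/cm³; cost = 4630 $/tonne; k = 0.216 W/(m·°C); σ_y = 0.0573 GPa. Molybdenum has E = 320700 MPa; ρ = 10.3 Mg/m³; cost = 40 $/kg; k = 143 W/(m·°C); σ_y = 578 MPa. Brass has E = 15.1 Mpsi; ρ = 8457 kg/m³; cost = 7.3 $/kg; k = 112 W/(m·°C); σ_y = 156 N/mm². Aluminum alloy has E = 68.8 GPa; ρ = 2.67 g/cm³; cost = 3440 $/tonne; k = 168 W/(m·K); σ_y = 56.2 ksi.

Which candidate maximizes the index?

Screen on constraints: cost ≤ 24 $/kg; k ≥ 57.5 W/(m·K); σ_y ≥ 107 MPa. Survivors: brass, aluminum alloy.
Normalizing units and computing the index:
  brass: E = 104.1 GPa, ρ = 8457 kg/m³
  aluminum alloy: E = 68.80 GPa, ρ = 2670 kg/m³
  aluminum alloy: M = 1.53×10⁻³
  brass: M = 0.556×10⁻³
The maximum is for aluminum alloy.

aluminum alloy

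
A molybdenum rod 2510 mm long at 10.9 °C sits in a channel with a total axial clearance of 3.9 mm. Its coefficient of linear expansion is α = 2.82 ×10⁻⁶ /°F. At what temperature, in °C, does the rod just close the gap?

317 °C

α = 2.82×10⁻⁶/°F × 9/5 = 5.08×10⁻⁶/K.
α·L₀·ΔT = 3.9 mm ⇒ ΔT = 3.9 / (5.08×10⁻⁶ × 2510.0) = 306.1 K.
T = 10.9 + 306.1 = 317.0 °C.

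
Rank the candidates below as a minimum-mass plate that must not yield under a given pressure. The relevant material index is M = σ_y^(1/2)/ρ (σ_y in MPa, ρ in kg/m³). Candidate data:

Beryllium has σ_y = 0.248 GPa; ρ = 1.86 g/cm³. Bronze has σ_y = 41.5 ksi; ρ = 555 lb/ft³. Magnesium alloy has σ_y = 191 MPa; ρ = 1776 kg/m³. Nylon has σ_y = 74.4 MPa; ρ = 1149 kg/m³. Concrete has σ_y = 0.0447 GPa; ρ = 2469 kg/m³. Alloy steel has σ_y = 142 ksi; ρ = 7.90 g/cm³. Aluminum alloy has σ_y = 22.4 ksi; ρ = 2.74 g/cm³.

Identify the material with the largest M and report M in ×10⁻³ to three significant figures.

beryllium, M = 8.47×10⁻³

After converting to SI:
  beryllium: σ_y = 248.0 MPa, ρ = 1860 kg/m³
  bronze: σ_y = 286.1 MPa, ρ = 8890 kg/m³
  magnesium alloy: σ_y = 191.0 MPa, ρ = 1776 kg/m³
  nylon: σ_y = 74.40 MPa, ρ = 1149 kg/m³
  concrete: σ_y = 44.70 MPa, ρ = 2469 kg/m³
  alloy steel: σ_y = 979.1 MPa, ρ = 7900 kg/m³
  aluminum alloy: σ_y = 154.4 MPa, ρ = 2740 kg/m³
  beryllium: M = 8.47×10⁻³
  magnesium alloy: M = 7.78×10⁻³
  nylon: M = 7.51×10⁻³
  aluminum alloy: M = 4.54×10⁻³
  alloy steel: M = 3.96×10⁻³
  concrete: M = 2.71×10⁻³
  bronze: M = 1.90×10⁻³
Beryllium ranks first.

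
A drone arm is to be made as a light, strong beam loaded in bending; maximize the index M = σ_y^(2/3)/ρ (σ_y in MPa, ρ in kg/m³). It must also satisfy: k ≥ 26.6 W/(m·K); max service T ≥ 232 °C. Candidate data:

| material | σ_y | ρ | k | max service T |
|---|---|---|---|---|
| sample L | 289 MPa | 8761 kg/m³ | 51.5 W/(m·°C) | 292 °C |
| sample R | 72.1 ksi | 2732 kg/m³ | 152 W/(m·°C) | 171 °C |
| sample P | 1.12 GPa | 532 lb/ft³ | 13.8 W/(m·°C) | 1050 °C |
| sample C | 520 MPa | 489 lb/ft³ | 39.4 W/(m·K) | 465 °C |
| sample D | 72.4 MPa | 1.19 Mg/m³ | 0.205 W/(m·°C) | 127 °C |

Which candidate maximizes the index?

sample C

Screen on constraints: k ≥ 26.6 W/(m·K); max service T ≥ 232 °C. Survivors: sample L, sample C.
In SI units:
  sample L: σ_y = 289.0 MPa, ρ = 8761 kg/m³
  sample C: σ_y = 520.0 MPa, ρ = 7833 kg/m³
  sample C: M = 8.26×10⁻³
  sample L: M = 4.99×10⁻³
Sample C has the largest M.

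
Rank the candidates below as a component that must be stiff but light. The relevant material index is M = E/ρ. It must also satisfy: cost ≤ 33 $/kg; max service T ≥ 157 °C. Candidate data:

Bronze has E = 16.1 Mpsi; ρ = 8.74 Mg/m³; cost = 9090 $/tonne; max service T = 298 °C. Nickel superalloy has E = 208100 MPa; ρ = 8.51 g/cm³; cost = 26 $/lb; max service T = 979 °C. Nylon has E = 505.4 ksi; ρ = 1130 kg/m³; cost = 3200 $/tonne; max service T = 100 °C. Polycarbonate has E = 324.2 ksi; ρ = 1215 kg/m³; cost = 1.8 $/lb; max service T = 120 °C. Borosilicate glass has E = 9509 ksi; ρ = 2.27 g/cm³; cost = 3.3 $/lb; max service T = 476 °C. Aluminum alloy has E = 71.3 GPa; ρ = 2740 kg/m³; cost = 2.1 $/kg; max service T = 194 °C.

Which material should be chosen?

borosilicate glass

Screen on constraints: cost ≤ 33 $/kg; max service T ≥ 157 °C. Survivors: bronze, borosilicate glass, aluminum alloy.
Putting every candidate on a common basis:
  bronze: E = 111.0 GPa, ρ = 8740 kg/m³
  borosilicate glass: E = 65.56 GPa, ρ = 2270 kg/m³
  aluminum alloy: E = 71.30 GPa, ρ = 2740 kg/m³
  borosilicate glass: M = 28.9 MN·m/kg
  aluminum alloy: M = 26.0 MN·m/kg
  bronze: M = 12.7 MN·m/kg
Borosilicate glass has the largest M.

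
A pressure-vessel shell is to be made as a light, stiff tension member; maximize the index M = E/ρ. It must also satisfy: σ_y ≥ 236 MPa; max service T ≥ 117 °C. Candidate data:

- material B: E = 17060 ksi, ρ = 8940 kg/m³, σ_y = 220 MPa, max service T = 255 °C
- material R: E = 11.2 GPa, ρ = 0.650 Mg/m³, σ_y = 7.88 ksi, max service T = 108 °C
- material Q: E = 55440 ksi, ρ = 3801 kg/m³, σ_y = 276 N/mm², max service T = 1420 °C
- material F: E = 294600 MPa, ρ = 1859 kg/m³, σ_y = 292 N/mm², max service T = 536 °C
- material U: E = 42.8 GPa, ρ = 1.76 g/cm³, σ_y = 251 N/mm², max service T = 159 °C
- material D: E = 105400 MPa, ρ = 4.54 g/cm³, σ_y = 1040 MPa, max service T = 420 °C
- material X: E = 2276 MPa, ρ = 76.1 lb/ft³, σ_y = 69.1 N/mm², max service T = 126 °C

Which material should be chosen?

Screen on constraints: σ_y ≥ 236 MPa; max service T ≥ 117 °C. Survivors: material Q, material F, material U, material D.
Normalizing units and computing the index:
  material Q: E = 382.2 GPa, ρ = 3801 kg/m³
  material F: E = 294.6 GPa, ρ = 1859 kg/m³
  material U: E = 42.80 GPa, ρ = 1760 kg/m³
  material D: E = 105.4 GPa, ρ = 4540 kg/m³
  material F: M = 158 MN·m/kg
  material Q: M = 101 MN·m/kg
  material U: M = 24.3 MN·m/kg
  material D: M = 23.2 MN·m/kg
Material F ranks first.

material F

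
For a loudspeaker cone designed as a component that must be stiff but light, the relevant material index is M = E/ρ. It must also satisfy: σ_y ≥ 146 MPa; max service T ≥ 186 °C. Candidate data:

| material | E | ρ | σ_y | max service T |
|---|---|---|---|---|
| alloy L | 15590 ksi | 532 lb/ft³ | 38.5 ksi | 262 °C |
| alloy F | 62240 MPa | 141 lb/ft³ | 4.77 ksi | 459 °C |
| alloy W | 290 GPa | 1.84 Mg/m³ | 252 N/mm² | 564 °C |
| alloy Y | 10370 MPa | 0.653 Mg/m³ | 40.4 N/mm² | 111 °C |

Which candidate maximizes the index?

Screen on constraints: σ_y ≥ 146 MPa; max service T ≥ 186 °C. Survivors: alloy L, alloy W.
In SI units:
  alloy L: E = 107.5 GPa, ρ = 8522 kg/m³
  alloy W: E = 290.0 GPa, ρ = 1840 kg/m³
  alloy W: M = 158 MN·m/kg
  alloy L: M = 12.6 MN·m/kg
Alloy W ranks first.

alloy W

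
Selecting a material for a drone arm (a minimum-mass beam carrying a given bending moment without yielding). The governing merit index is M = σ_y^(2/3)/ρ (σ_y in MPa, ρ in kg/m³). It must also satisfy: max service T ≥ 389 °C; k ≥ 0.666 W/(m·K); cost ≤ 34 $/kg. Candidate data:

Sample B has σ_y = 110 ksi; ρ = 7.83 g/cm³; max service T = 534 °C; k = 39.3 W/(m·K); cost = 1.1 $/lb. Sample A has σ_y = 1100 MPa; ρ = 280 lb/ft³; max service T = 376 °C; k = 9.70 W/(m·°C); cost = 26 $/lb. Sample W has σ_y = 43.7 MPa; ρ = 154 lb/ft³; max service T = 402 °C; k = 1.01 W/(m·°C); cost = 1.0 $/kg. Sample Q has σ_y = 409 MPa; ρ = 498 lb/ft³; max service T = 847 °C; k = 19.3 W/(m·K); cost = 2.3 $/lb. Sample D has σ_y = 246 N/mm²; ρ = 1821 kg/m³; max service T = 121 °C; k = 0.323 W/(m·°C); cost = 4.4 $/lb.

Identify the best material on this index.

Screen on constraints: max service T ≥ 389 °C; k ≥ 0.666 W/(m·K); cost ≤ 34 $/kg. Survivors: sample B, sample W, sample Q.
In SI units:
  sample B: σ_y = 758.4 MPa, ρ = 7830 kg/m³
  sample W: σ_y = 43.70 MPa, ρ = 2467 kg/m³
  sample Q: σ_y = 409.0 MPa, ρ = 7977 kg/m³
  sample B: M = 10.6×10⁻³
  sample Q: M = 6.91×10⁻³
  sample W: M = 5.03×10⁻³
Highest index: sample B.

sample B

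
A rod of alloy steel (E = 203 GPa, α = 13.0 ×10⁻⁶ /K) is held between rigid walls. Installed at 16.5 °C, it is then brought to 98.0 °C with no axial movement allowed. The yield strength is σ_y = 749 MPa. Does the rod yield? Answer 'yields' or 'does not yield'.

does not yield

ΔT = 81.50 K. Constrained thermal stress σ = E·α·ΔT = 203.0×10³ MPa × 13.0×10⁻⁶ × 81.50 = 215 MPa (compressive).
Compare to σ_y = 749 MPa: σ < σ_y, so it does not yield.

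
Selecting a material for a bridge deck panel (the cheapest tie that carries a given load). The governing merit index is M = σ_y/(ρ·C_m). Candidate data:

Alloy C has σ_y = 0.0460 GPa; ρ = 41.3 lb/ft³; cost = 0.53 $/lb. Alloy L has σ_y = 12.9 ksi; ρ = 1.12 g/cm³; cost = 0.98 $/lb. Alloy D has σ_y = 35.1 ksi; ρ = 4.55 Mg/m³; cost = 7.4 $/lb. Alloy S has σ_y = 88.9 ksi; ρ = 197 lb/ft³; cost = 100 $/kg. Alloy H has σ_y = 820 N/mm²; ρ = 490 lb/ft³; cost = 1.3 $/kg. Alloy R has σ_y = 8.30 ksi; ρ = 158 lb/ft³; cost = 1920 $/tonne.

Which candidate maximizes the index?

alloy H

In SI units:
  alloy C: σ_y = 46.00 MPa, ρ = 661.6 kg/m³, cost = 1.168 $/kg
  alloy L: σ_y = 88.94 MPa, ρ = 1120 kg/m³, cost = 2.160 $/kg
  alloy D: σ_y = 242.0 MPa, ρ = 4550 kg/m³, cost = 16.31 $/kg
  alloy S: σ_y = 612.9 MPa, ρ = 3156 kg/m³, cost = 100.0 $/kg
  alloy H: σ_y = 820.0 MPa, ρ = 7849 kg/m³, cost = 1.300 $/kg
  alloy R: σ_y = 57.23 MPa, ρ = 2531 kg/m³, cost = 1.920 $/kg
  alloy H: M = 80.4 kN·m per $
  alloy C: M = 59.5 kN·m per $
  alloy L: M = 36.8 kN·m per $
  alloy R: M = 11.8 kN·m per $
  alloy D: M = 3.26 kN·m per $
  alloy S: M = 1.94 kN·m per $
Alloy H has the largest M.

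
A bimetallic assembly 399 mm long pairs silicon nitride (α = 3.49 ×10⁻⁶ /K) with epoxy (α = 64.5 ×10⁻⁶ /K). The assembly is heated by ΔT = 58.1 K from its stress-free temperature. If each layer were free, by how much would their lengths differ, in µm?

1410 µm

Δα = |3.49 − 64.5|×10⁻⁶/K = 61.0×10⁻⁶/K.
ΔL_mismatch = Δα·L·ΔT = 61.0×10⁻⁶ × 399.0 mm × 58.1 K = 1410 µm.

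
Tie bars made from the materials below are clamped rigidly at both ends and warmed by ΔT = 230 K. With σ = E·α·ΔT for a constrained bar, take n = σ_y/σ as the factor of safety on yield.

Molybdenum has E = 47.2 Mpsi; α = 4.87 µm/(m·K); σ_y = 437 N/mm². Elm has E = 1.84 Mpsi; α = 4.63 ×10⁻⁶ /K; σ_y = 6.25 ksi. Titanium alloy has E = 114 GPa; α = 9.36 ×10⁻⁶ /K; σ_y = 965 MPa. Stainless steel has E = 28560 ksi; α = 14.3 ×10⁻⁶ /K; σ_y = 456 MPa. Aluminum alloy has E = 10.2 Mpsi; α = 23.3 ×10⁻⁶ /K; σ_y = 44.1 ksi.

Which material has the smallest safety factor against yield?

stainless steel

Converting E to GPa, α to ×10⁻⁶/K, σ_y to MPa, then σ and n for each:
  molybdenum: E = 325.4, α = 4.87, σ_y = 437.0 → σ = 365 MPa, n = 1.20
  elm: E = 12.69, α = 4.63, σ_y = 43.09 → σ = 13.5 MPa, n = 3.19
  titanium alloy: E = 114.0, α = 9.36, σ_y = 965.0 → σ = 245 MPa, n = 3.93
  stainless steel: E = 196.9, α = 14.3, σ_y = 456.0 → σ = 648 MPa, n = 0.704
  aluminum alloy: E = 70.33, α = 23.3, σ_y = 304.1 → σ = 377 MPa, n = 0.807
The minimum is stainless steel at n = 0.704.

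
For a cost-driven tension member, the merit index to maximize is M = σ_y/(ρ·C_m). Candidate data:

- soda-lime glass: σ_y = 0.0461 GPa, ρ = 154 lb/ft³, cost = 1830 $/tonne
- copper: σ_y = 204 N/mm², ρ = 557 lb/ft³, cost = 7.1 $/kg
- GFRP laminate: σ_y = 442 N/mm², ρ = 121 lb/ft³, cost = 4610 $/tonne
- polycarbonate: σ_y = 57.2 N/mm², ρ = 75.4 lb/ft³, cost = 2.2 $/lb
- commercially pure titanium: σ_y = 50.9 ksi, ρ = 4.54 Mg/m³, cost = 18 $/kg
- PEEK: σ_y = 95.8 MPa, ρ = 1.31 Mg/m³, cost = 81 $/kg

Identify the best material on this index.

Convert each candidate to consistent units, then evaluate M:
  soda-lime glass: σ_y = 46.10 MPa, ρ = 2467 kg/m³, cost = 1.830 $/kg
  copper: σ_y = 204.0 MPa, ρ = 8922 kg/m³, cost = 7.100 $/kg
  GFRP laminate: σ_y = 442.0 MPa, ρ = 1938 kg/m³, cost = 4.610 $/kg
  polycarbonate: σ_y = 57.20 MPa, ρ = 1208 kg/m³, cost = 4.850 $/kg
  commercially pure titanium: σ_y = 350.9 MPa, ρ = 4540 kg/m³, cost = 18.00 $/kg
  PEEK: σ_y = 95.80 MPa, ρ = 1310 kg/m³, cost = 81.00 $/kg
  GFRP laminate: M = 49.5 kN·m per $
  soda-lime glass: M = 10.2 kN·m per $
  polycarbonate: M = 9.76 kN·m per $
  commercially pure titanium: M = 4.29 kN·m per $
  copper: M = 3.22 kN·m per $
  PEEK: M = 0.903 kN·m per $
The maximum is for GFRP laminate.

GFRP laminate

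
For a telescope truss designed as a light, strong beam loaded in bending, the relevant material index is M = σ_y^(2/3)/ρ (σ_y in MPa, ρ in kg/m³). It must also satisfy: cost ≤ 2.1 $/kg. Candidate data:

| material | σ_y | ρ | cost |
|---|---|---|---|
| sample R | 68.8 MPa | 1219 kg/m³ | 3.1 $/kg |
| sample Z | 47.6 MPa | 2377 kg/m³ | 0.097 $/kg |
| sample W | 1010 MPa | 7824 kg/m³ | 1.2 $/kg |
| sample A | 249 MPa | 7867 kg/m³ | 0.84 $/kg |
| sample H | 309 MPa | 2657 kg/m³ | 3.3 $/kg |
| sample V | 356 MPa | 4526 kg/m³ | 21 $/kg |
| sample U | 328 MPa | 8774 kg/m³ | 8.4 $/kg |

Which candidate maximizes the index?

sample W

Screen on constraints: cost ≤ 2.1 $/kg. Survivors: sample Z, sample W, sample A.
Computing M directly (units already consistent):
  sample W: M = 12.9×10⁻³
  sample Z: M = 5.53×10⁻³
  sample A: M = 5.03×10⁻³
Highest index: sample W.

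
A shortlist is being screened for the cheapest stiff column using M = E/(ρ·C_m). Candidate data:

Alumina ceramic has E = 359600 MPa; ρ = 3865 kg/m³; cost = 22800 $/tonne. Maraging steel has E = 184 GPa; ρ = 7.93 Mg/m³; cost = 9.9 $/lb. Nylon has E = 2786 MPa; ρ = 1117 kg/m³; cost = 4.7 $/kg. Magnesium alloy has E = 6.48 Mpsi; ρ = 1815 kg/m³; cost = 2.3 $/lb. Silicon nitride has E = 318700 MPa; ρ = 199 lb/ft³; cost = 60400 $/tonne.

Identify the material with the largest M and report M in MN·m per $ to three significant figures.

After converting to SI:
  alumina ceramic: E = 359.6 GPa, ρ = 3865 kg/m³, cost = 22.80 $/kg
  maraging steel: E = 184.0 GPa, ρ = 7930 kg/m³, cost = 21.83 $/kg
  nylon: E = 2.786 GPa, ρ = 1117 kg/m³, cost = 4.700 $/kg
  magnesium alloy: E = 44.68 GPa, ρ = 1815 kg/m³, cost = 5.071 $/kg
  silicon nitride: E = 318.7 GPa, ρ = 3188 kg/m³, cost = 60.40 $/kg
  magnesium alloy: M = 4.85 MN·m per $
  alumina ceramic: M = 4.08 MN·m per $
  silicon nitride: M = 1.66 MN·m per $
  maraging steel: M = 1.06 MN·m per $
  nylon: M = 0.531 MN·m per $
Highest index: magnesium alloy.

magnesium alloy, M = 4.85 MN·m per $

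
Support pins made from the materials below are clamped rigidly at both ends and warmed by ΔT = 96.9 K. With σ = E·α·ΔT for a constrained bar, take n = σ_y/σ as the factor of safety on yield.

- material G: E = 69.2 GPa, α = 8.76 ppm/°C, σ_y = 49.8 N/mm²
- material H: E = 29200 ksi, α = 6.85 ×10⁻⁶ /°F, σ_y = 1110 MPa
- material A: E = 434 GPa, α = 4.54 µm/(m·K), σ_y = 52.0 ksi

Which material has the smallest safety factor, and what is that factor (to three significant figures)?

In consistent units (E in GPa, α in ×10⁻⁶/K, σ_y in MPa):
  material G: E = 69.20, α = 8.76, σ_y = 49.80 → σ = 58.7 MPa, n = 0.848
  material H: E = 201.3, α = 12.3, σ_y = 1110 → σ = 241 MPa, n = 4.61
  material A: E = 434.0, α = 4.54, σ_y = 358.5 → σ = 191 MPa, n = 1.88
The minimum is material G at n = 0.848.

material G, n = 0.848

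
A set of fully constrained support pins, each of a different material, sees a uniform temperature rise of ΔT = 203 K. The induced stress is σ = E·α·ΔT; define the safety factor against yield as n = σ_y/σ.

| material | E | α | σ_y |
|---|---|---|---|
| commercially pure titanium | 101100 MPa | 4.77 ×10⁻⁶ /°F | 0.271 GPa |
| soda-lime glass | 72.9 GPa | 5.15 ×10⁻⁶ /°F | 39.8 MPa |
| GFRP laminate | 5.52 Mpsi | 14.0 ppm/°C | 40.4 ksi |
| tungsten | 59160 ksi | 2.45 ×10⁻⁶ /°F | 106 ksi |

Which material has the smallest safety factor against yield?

In consistent units (E in GPa, α in ×10⁻⁶/K, σ_y in MPa):
  commercially pure titanium: E = 101.1, α = 8.59, σ_y = 271.0 → σ = 176 MPa, n = 1.54
  soda-lime glass: E = 72.90, α = 9.27, σ_y = 39.80 → σ = 137 MPa, n = 0.290
  GFRP laminate: E = 38.06, α = 14.0, σ_y = 278.5 → σ = 108 MPa, n = 2.58
  tungsten: E = 407.9, α = 4.41, σ_y = 730.8 → σ = 365 MPa, n = 2.00
Smallest n: soda-lime glass with n = 0.290.

soda-lime glass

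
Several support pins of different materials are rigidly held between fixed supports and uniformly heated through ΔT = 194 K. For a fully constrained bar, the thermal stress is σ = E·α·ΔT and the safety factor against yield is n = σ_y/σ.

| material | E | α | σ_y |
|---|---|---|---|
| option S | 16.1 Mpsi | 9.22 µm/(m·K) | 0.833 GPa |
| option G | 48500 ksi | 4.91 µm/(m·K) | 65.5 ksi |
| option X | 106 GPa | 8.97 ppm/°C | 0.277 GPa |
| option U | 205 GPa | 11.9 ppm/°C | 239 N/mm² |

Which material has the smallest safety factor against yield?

With everything in SI (GPa, ×10⁻⁶/K, MPa):
  option S: E = 111.0, α = 9.22, σ_y = 833.0 → σ = 199 MPa, n = 4.20
  option G: E = 334.4, α = 4.91, σ_y = 451.6 → σ = 319 MPa, n = 1.42
  option X: E = 106.0, α = 8.97, σ_y = 277.0 → σ = 184 MPa, n = 1.50
  option U: E = 205.0, α = 11.9, σ_y = 239.0 → σ = 473 MPa, n = 0.505
Option U has the lowest safety factor, n = 0.505.

option U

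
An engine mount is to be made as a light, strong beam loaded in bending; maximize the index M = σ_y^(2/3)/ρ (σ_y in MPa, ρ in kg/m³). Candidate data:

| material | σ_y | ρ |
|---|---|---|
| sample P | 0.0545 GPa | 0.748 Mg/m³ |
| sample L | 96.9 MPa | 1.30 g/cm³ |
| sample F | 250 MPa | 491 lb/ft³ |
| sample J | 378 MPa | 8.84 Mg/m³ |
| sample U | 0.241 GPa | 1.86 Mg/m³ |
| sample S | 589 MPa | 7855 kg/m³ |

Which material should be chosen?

In SI units:
  sample P: σ_y = 54.50 MPa, ρ = 748.0 kg/m³
  sample L: σ_y = 96.90 MPa, ρ = 1300 kg/m³
  sample F: σ_y = 250.0 MPa, ρ = 7865 kg/m³
  sample J: σ_y = 378.0 MPa, ρ = 8840 kg/m³
  sample U: σ_y = 241.0 MPa, ρ = 1860 kg/m³
  sample S: σ_y = 589.0 MPa, ρ = 7855 kg/m³
  sample U: M = 20.8×10⁻³
  sample P: M = 19.2×10⁻³
  sample L: M = 16.2×10⁻³
  sample S: M = 8.95×10⁻³
  sample J: M = 5.91×10⁻³
  sample F: M = 5.05×10⁻³
The maximum is for sample U.

sample U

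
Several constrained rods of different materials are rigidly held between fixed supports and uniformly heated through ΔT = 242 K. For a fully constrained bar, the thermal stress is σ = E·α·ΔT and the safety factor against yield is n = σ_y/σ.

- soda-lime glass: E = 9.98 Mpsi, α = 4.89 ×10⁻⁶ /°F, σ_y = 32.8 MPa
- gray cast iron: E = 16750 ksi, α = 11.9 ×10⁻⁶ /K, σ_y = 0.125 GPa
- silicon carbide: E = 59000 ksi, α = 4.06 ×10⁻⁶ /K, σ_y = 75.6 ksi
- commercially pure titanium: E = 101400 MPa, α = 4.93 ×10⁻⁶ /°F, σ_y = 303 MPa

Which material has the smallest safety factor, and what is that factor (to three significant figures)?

With everything in SI (GPa, ×10⁻⁶/K, MPa):
  soda-lime glass: E = 68.81, α = 8.80, σ_y = 32.80 → σ = 147 MPa, n = 0.224
  gray cast iron: E = 115.5, α = 11.9, σ_y = 125.0 → σ = 333 MPa, n = 0.376
  silicon carbide: E = 406.8, α = 4.06, σ_y = 521.2 → σ = 400 MPa, n = 1.30
  commercially pure titanium: E = 101.4, α = 8.87, σ_y = 303.0 → σ = 218 MPa, n = 1.39
Soda-lime glass has the lowest safety factor, n = 0.224.

soda-lime glass, n = 0.224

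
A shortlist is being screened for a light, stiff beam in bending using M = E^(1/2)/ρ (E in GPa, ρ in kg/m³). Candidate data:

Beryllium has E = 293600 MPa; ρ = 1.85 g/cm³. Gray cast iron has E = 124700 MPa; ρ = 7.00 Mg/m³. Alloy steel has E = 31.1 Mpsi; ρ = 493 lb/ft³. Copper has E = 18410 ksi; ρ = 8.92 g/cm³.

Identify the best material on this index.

Convert each candidate to consistent units, then evaluate M:
  beryllium: E = 293.6 GPa, ρ = 1850 kg/m³
  gray cast iron: E = 124.7 GPa, ρ = 7000 kg/m³
  alloy steel: E = 214.4 GPa, ρ = 7897 kg/m³
  copper: E = 126.9 GPa, ρ = 8920 kg/m³
  beryllium: M = 9.26×10⁻³
  alloy steel: M = 1.85×10⁻³
  gray cast iron: M = 1.60×10⁻³
  copper: M = 1.26×10⁻³
Beryllium has the largest M.

beryllium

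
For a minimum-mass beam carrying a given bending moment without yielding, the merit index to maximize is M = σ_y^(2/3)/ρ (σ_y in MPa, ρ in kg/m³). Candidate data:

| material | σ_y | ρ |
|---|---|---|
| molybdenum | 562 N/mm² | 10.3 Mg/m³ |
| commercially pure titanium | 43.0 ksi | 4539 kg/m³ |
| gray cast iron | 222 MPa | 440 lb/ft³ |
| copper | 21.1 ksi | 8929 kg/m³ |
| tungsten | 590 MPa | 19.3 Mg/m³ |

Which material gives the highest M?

In SI units:
  molybdenum: σ_y = 562.0 MPa, ρ = 10300 kg/m³
  commercially pure titanium: σ_y = 296.5 MPa, ρ = 4539 kg/m³
  gray cast iron: σ_y = 222.0 MPa, ρ = 7048 kg/m³
  copper: σ_y = 145.5 MPa, ρ = 8929 kg/m³
  tungsten: σ_y = 590.0 MPa, ρ = 19300 kg/m³
  commercially pure titanium: M = 9.80×10⁻³
  molybdenum: M = 6.61×10⁻³
  gray cast iron: M = 5.20×10⁻³
  tungsten: M = 3.64×10⁻³
  copper: M = 3.10×10⁻³
Highest index: commercially pure titanium.

commercially pure titanium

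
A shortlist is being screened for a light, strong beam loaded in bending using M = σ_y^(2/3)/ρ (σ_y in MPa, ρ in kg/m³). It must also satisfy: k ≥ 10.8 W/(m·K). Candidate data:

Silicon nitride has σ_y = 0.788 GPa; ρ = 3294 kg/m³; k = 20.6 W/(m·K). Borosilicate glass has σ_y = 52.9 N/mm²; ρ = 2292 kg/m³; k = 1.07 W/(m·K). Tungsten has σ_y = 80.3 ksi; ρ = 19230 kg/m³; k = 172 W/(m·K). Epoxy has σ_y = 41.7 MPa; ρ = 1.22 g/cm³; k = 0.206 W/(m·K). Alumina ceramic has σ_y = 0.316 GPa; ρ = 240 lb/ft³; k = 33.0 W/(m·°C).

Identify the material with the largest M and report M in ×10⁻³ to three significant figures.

silicon nitride, M = 25.9×10⁻³

Screen on constraints: k ≥ 10.8 W/(m·K). Survivors: silicon nitride, tungsten, alumina ceramic.
Normalizing units and computing the index:
  silicon nitride: σ_y = 788.0 MPa, ρ = 3294 kg/m³
  tungsten: σ_y = 553.6 MPa, ρ = 19230 kg/m³
  alumina ceramic: σ_y = 316.0 MPa, ρ = 3844 kg/m³
  silicon nitride: M = 25.9×10⁻³
  alumina ceramic: M = 12.1×10⁻³
  tungsten: M = 3.51×10⁻³
Silicon nitride has the largest M.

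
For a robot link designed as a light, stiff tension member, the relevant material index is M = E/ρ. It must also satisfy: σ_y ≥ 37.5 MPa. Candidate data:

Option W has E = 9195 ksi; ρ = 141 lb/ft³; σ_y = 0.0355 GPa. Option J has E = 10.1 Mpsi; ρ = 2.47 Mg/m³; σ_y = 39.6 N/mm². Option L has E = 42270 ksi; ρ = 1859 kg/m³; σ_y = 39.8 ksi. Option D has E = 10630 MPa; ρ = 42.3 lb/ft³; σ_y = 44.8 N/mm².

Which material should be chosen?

option L

Screen on constraints: σ_y ≥ 37.5 MPa. Survivors: option J, option L, option D.
Putting every candidate on a common basis:
  option J: E = 69.64 GPa, ρ = 2470 kg/m³
  option L: E = 291.4 GPa, ρ = 1859 kg/m³
  option D: E = 10.63 GPa, ρ = 677.6 kg/m³
  option L: M = 157 MN·m/kg
  option J: M = 28.2 MN·m/kg
  option D: M = 15.7 MN·m/kg
The maximum is for option L.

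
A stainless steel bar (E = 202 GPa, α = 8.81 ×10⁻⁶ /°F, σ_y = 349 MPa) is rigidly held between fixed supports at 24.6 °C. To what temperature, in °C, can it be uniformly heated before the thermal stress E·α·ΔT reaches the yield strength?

α = 8.81×10⁻⁶/°F × 9/5 = 15.9×10⁻⁶/K.
E·α·ΔT = 349.0 MPa ⇒ ΔT = 349.0 / (202.0×10³ × 15.9×10⁻⁶) = 108.9 K.
T = 24.6 + 108.9 = 133.5 °C.

134 °C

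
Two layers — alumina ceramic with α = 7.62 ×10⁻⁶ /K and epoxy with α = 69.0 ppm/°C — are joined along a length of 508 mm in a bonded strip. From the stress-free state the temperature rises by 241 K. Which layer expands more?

α(alumina ceramic) = 7.62×10⁻⁶/K vs α(epoxy) = 69.0×10⁻⁶/K.
Higher α expands more for the same ΔT: epoxy.

epoxy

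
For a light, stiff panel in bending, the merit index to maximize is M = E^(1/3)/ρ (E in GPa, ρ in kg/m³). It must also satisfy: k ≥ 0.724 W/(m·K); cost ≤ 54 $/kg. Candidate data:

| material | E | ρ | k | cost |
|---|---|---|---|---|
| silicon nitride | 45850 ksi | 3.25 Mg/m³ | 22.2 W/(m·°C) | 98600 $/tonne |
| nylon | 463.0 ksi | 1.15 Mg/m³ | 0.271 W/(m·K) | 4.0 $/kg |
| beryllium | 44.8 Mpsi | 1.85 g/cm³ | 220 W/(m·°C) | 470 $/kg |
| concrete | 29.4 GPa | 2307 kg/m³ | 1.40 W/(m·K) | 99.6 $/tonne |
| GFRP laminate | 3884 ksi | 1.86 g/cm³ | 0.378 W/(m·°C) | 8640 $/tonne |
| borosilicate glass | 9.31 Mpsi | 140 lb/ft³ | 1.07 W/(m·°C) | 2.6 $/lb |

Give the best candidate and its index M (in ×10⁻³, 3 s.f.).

Screen on constraints: k ≥ 0.724 W/(m·K); cost ≤ 54 $/kg. Survivors: concrete, borosilicate glass.
In SI units:
  concrete: E = 29.40 GPa, ρ = 2307 kg/m³
  borosilicate glass: E = 64.19 GPa, ρ = 2243 kg/m³
  borosilicate glass: M = 1.79×10⁻³
  concrete: M = 1.34×10⁻³
The maximum is for borosilicate glass.

borosilicate glass, M = 1.79×10⁻³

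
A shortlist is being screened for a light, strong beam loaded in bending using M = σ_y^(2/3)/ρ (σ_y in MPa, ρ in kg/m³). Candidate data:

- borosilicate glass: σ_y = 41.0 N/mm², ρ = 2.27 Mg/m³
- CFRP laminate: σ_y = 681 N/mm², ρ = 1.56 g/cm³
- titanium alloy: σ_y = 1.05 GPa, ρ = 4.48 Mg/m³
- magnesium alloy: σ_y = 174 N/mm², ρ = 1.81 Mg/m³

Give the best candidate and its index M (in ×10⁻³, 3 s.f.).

CFRP laminate, M = 49.6×10⁻³

Convert each candidate to consistent units, then evaluate M:
  borosilicate glass: σ_y = 41.00 MPa, ρ = 2270 kg/m³
  CFRP laminate: σ_y = 681.0 MPa, ρ = 1560 kg/m³
  titanium alloy: σ_y = 1050 MPa, ρ = 4480 kg/m³
  magnesium alloy: σ_y = 174.0 MPa, ρ = 1810 kg/m³
  CFRP laminate: M = 49.6×10⁻³
  titanium alloy: M = 23.1×10⁻³
  magnesium alloy: M = 17.2×10⁻³
  borosilicate glass: M = 5.24×10⁻³
CFRP laminate ranks first.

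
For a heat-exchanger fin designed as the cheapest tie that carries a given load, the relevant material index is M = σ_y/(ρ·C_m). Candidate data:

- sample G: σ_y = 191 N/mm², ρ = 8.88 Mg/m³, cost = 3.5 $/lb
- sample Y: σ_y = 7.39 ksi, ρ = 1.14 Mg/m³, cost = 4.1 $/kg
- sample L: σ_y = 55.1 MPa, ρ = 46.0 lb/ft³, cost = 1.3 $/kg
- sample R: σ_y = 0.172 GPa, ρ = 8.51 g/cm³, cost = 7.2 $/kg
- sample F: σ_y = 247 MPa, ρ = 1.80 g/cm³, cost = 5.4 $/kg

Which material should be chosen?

Putting every candidate on a common basis:
  sample G: σ_y = 191.0 MPa, ρ = 8880 kg/m³, cost = 7.716 $/kg
  sample Y: σ_y = 50.95 MPa, ρ = 1140 kg/m³, cost = 4.100 $/kg
  sample L: σ_y = 55.10 MPa, ρ = 736.8 kg/m³, cost = 1.300 $/kg
  sample R: σ_y = 172.0 MPa, ρ = 8510 kg/m³, cost = 7.200 $/kg
  sample F: σ_y = 247.0 MPa, ρ = 1800 kg/m³, cost = 5.400 $/kg
  sample L: M = 57.5 kN·m per $
  sample F: M = 25.4 kN·m per $
  sample Y: M = 10.9 kN·m per $
  sample R: M = 2.81 kN·m per $
  sample G: M = 2.79 kN·m per $
Sample L has the largest M.

sample L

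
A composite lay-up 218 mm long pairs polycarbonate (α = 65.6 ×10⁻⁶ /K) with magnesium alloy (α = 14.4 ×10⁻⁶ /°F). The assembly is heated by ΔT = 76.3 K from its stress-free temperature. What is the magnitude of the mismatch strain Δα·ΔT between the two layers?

magnesium alloy: α = 14.4×10⁻⁶/°F × 9/5 = 25.9×10⁻⁶/K.
Δα = |65.6 − 25.9|×10⁻⁶/K = 39.7×10⁻⁶/K.
Mismatch strain = Δα·ΔT = 39.7×10⁻⁶ × 76.3 = 3.03×10⁻³.

3.03×10⁻³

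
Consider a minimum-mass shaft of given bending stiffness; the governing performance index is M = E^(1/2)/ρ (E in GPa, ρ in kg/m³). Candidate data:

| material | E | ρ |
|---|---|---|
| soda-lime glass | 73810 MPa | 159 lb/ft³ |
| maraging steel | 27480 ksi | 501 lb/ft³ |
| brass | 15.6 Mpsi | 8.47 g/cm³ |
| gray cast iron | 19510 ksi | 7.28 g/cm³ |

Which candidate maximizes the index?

soda-lime glass

After converting to SI:
  soda-lime glass: E = 73.81 GPa, ρ = 2547 kg/m³
  maraging steel: E = 189.5 GPa, ρ = 8025 kg/m³
  brass: E = 107.6 GPa, ρ = 8470 kg/m³
  gray cast iron: E = 134.5 GPa, ρ = 7280 kg/m³
  soda-lime glass: M = 3.37×10⁻³
  maraging steel: M = 1.72×10⁻³
  gray cast iron: M = 1.59×10⁻³
  brass: M = 1.22×10⁻³
The maximum is for soda-lime glass.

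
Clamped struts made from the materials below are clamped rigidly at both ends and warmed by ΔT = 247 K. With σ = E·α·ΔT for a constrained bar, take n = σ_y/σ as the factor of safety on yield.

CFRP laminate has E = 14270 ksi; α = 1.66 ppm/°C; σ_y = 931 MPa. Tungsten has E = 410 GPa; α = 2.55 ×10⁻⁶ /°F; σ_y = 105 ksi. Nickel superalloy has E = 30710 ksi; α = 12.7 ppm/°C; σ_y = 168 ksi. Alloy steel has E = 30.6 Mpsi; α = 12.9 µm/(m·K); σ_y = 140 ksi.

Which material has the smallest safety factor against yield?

alloy steel

Converting E to GPa, α to ×10⁻⁶/K, σ_y to MPa, then σ and n for each:
  CFRP laminate: E = 98.39, α = 1.66, σ_y = 931.0 → σ = 40.3 MPa, n = 23.1
  tungsten: E = 410.0, α = 4.59, σ_y = 723.9 → σ = 465 MPa, n = 1.56
  nickel superalloy: E = 211.7, α = 12.7, σ_y = 1158 → σ = 664 MPa, n = 1.74
  alloy steel: E = 211.0, α = 12.9, σ_y = 965.3 → σ = 672 MPa, n = 1.44
Alloy steel has the lowest safety factor, n = 1.44.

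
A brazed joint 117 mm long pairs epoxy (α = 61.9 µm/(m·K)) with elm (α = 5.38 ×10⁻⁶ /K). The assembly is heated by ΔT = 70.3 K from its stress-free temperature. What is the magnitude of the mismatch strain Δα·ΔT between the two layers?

3.97×10⁻³

Δα = |61.9 − 5.38|×10⁻⁶/K = 56.5×10⁻⁶/K.
Mismatch strain = Δα·ΔT = 56.5×10⁻⁶ × 70.3 = 3.97×10⁻³.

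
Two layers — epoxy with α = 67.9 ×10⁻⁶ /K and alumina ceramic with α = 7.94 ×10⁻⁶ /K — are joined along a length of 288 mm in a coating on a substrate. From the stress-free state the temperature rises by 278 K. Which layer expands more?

α(epoxy) = 67.9×10⁻⁶/K vs α(alumina ceramic) = 7.94×10⁻⁶/K.
Higher α expands more for the same ΔT: epoxy.

epoxy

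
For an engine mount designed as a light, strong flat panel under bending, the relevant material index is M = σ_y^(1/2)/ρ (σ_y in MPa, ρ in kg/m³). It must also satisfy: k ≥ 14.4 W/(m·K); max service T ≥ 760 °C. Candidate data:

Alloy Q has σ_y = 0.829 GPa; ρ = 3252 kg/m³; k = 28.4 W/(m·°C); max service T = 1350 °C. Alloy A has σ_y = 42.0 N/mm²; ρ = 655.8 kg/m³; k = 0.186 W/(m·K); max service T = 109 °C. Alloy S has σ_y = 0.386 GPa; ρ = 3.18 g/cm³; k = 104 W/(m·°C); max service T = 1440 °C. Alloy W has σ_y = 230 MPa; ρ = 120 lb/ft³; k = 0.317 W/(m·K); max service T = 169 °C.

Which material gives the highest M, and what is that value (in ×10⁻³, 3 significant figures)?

Screen on constraints: k ≥ 14.4 W/(m·K); max service T ≥ 760 °C. Survivors: alloy Q, alloy S.
Normalizing units and computing the index:
  alloy Q: σ_y = 829.0 MPa, ρ = 3252 kg/m³
  alloy S: σ_y = 386.0 MPa, ρ = 3180 kg/m³
  alloy Q: M = 8.85×10⁻³
  alloy S: M = 6.18×10⁻³
Alloy Q ranks first.

alloy Q, M = 8.85×10⁻³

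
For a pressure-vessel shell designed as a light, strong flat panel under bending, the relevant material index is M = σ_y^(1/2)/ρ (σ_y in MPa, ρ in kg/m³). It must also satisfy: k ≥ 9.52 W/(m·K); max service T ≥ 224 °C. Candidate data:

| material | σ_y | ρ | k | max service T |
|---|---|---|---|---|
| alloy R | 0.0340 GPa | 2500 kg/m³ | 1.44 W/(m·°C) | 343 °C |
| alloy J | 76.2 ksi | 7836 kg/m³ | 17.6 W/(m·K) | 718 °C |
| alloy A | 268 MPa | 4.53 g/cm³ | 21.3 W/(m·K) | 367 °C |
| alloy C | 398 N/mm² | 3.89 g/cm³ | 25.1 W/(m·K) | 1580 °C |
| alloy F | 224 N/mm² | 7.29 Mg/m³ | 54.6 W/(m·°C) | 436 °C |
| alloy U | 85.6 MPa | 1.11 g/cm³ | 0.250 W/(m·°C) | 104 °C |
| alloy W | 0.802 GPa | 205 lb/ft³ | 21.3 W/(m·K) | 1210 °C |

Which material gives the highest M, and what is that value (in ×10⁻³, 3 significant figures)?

Screen on constraints: k ≥ 9.52 W/(m·K); max service T ≥ 224 °C. Survivors: alloy J, alloy A, alloy C, alloy F, alloy W.
Convert each candidate to consistent units, then evaluate M:
  alloy J: σ_y = 525.4 MPa, ρ = 7836 kg/m³
  alloy A: σ_y = 268.0 MPa, ρ = 4530 kg/m³
  alloy C: σ_y = 398.0 MPa, ρ = 3890 kg/m³
  alloy F: σ_y = 224.0 MPa, ρ = 7290 kg/m³
  alloy W: σ_y = 802.0 MPa, ρ = 3284 kg/m³
  alloy W: M = 8.62×10⁻³
  alloy C: M = 5.13×10⁻³
  alloy A: M = 3.61×10⁻³
  alloy J: M = 2.93×10⁻³
  alloy F: M = 2.05×10⁻³
Alloy W has the largest M.

alloy W, M = 8.62×10⁻³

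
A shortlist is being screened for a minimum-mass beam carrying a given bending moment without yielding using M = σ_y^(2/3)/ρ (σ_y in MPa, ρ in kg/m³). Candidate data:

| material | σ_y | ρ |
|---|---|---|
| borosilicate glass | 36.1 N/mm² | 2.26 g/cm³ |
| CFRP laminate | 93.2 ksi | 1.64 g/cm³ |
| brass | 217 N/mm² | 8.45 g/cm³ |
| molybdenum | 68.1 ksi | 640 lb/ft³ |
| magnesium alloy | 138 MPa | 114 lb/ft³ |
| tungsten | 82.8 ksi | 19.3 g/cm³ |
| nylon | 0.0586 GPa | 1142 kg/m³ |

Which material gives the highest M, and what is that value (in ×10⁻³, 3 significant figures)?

CFRP laminate, M = 45.4×10⁻³

In SI units:
  borosilicate glass: σ_y = 36.10 MPa, ρ = 2260 kg/m³
  CFRP laminate: σ_y = 642.6 MPa, ρ = 1640 kg/m³
  brass: σ_y = 217.0 MPa, ρ = 8450 kg/m³
  molybdenum: σ_y = 469.5 MPa, ρ = 10250 kg/m³
  magnesium alloy: σ_y = 138.0 MPa, ρ = 1826 kg/m³
  tungsten: σ_y = 570.9 MPa, ρ = 19300 kg/m³
  nylon: σ_y = 58.60 MPa, ρ = 1142 kg/m³
  CFRP laminate: M = 45.4×10⁻³
  magnesium alloy: M = 14.6×10⁻³
  nylon: M = 13.2×10⁻³
  molybdenum: M = 5.89×10⁻³
  borosilicate glass: M = 4.83×10⁻³
  brass: M = 4.27×10⁻³
  tungsten: M = 3.57×10⁻³
CFRP laminate has the largest M.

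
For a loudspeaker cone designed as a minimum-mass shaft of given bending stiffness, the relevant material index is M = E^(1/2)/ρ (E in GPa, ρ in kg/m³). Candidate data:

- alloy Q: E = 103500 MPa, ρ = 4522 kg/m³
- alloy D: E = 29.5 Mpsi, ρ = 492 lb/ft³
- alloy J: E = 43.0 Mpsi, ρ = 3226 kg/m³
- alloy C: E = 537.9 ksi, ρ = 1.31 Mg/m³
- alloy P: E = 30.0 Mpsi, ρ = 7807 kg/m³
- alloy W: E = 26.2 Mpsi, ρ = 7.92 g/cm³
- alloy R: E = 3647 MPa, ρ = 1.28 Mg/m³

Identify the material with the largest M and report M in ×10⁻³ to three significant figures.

In SI units:
  alloy Q: E = 103.5 GPa, ρ = 4522 kg/m³
  alloy D: E = 203.4 GPa, ρ = 7881 kg/m³
  alloy J: E = 296.5 GPa, ρ = 3226 kg/m³
  alloy C: E = 3.709 GPa, ρ = 1310 kg/m³
  alloy P: E = 206.8 GPa, ρ = 7807 kg/m³
  alloy W: E = 180.6 GPa, ρ = 7920 kg/m³
  alloy R: E = 3.647 GPa, ρ = 1280 kg/m³
  alloy J: M = 5.34×10⁻³
  alloy Q: M = 2.25×10⁻³
  alloy P: M = 1.84×10⁻³
  alloy D: M = 1.81×10⁻³
  alloy W: M = 1.70×10⁻³
  alloy R: M = 1.49×10⁻³
  alloy C: M = 1.47×10⁻³
Alloy J ranks first.

alloy J, M = 5.34×10⁻³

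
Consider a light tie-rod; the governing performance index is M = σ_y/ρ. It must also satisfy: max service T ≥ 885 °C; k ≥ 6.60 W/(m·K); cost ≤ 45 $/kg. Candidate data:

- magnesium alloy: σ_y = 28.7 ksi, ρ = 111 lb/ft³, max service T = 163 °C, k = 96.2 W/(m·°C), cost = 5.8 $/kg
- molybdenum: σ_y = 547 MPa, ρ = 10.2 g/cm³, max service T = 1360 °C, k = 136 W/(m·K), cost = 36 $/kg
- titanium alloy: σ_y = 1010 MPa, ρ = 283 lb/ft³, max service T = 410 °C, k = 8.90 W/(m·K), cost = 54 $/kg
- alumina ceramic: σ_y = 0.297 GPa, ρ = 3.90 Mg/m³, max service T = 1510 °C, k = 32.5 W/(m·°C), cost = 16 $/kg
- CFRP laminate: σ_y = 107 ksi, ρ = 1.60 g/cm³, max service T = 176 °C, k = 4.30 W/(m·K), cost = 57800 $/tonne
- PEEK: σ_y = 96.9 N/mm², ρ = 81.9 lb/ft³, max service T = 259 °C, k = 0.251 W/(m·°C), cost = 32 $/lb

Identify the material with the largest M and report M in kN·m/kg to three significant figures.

alumina ceramic, M = 76.2 kN·m/kg

Screen on constraints: max service T ≥ 885 °C; k ≥ 6.60 W/(m·K); cost ≤ 45 $/kg. Survivors: molybdenum, alumina ceramic.
Putting every candidate on a common basis:
  molybdenum: σ_y = 547.0 MPa, ρ = 10200 kg/m³
  alumina ceramic: σ_y = 297.0 MPa, ρ = 3900 kg/m³
  alumina ceramic: M = 76.2 kN·m/kg
  molybdenum: M = 53.6 kN·m/kg
Alumina ceramic has the largest M.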